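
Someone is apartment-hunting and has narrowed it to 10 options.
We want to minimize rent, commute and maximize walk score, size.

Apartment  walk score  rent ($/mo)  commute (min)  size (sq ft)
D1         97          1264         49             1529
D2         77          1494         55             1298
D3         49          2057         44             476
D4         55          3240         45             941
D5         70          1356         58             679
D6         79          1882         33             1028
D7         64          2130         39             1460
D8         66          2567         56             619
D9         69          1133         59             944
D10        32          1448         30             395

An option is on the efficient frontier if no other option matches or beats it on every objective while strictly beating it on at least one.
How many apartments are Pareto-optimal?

D1: not dominated (best walk score).
D2: dominated by D1 (walk score 97≥77, rent 1264≤1494, commute 49≤55, size 1529≥1298).
D3: dominated by D6 (walk score 79≥49, rent 1882≤2057, commute 33≤44, size 1028≥476).
D4: dominated by D6 (walk score 79≥55, rent 1882≤3240, commute 33≤45, size 1028≥941).
D5: dominated by D1 (walk score 97≥70, rent 1264≤1356, commute 49≤58, size 1529≥679).
D6: not dominated.
D7: not dominated.
D8: dominated by D1 (walk score 97≥66, rent 1264≤2567, commute 49≤56, size 1529≥619).
D9: not dominated (best rent).
D10: not dominated (best commute).
Pareto-optimal: D1, D6, D7, D9, D10 → 5.

5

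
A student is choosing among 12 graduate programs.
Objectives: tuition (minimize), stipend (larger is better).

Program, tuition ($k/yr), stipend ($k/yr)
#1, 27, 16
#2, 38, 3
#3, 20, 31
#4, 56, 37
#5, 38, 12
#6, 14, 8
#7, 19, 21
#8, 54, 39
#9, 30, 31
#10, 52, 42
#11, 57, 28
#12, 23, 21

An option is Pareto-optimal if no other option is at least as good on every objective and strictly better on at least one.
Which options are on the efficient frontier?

#1: dominated by #3 (tuition 20≤27, stipend 31≥16).
#2: dominated by #1 (tuition 27≤38, stipend 16≥3).
#3: not dominated.
#4: dominated by #8 (tuition 54≤56, stipend 39≥37).
#5: dominated by #1 (tuition 27≤38, stipend 16≥12).
#6: not dominated (best tuition).
#7: not dominated.
#8: dominated by #10 (tuition 52≤54, stipend 42≥39).
#9: dominated by #3 (tuition 20≤30, stipend 31≥31).
#10: not dominated (best stipend).
#11: dominated by #3 (tuition 20≤57, stipend 31≥28).
#12: dominated by #3 (tuition 20≤23, stipend 31≥21).

#3, #6, #7, #10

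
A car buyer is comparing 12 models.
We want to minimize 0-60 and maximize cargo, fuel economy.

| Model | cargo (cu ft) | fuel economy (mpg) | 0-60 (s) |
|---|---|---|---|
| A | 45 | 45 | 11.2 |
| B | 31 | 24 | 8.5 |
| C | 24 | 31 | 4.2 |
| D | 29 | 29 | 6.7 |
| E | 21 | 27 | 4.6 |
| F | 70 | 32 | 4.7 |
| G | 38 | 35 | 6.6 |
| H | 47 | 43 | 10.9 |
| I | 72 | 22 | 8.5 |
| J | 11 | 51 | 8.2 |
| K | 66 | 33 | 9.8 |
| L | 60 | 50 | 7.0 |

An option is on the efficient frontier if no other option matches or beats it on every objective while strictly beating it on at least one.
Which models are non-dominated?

A: dominated by L (cargo 60≥45, fuel economy 50≥45, 0-60 7.0≤11.2).
B: dominated by F (cargo 70≥31, fuel economy 32≥24, 0-60 4.7≤8.5).
C: not dominated (best 0-60).
D: dominated by F (cargo 70≥29, fuel economy 32≥29, 0-60 4.7≤6.7).
E: dominated by C (cargo 24≥21, fuel economy 31≥27, 0-60 4.2≤4.6).
F: not dominated.
G: not dominated.
H: dominated by L (cargo 60≥47, fuel economy 50≥43, 0-60 7.0≤10.9).
I: not dominated (best cargo).
J: not dominated (best fuel economy).
K: not dominated.
L: not dominated.

C, F, G, I, J, K, L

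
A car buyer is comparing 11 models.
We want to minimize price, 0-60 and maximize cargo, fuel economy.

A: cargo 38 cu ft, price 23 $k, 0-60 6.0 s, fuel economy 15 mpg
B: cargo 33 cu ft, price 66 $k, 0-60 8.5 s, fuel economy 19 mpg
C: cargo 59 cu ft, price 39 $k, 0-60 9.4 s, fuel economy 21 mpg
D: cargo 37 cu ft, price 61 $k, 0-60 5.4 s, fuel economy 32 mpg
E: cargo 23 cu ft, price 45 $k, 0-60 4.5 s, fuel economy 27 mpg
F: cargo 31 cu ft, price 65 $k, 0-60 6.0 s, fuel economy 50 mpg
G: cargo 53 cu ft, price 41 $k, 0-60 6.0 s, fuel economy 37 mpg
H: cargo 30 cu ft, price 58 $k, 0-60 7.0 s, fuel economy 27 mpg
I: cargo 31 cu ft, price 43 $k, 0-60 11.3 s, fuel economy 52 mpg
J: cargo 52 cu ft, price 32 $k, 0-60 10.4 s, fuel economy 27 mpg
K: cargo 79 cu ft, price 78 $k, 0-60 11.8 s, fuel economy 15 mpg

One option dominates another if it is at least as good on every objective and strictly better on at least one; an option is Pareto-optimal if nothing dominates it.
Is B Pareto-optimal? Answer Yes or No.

No

D vs B: cargo 37≥33, price 61≤66, 0-60 5.4≤8.5, fuel economy 32≥19 — D is at least as good on every objective and strictly better on at least one, so D dominates B.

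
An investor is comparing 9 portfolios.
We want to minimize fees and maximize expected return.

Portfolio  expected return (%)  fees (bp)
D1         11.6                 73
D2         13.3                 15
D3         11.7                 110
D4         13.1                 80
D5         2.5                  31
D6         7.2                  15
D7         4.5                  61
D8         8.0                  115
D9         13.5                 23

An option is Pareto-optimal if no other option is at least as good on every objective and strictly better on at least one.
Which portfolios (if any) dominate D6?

D2

D2: expected return 13.3≥7.2, fees 15≤15 — dominates D6.
Others (D1, D3, D4, D5, D7, D8, D9) are each worse than D6 on at least one objective.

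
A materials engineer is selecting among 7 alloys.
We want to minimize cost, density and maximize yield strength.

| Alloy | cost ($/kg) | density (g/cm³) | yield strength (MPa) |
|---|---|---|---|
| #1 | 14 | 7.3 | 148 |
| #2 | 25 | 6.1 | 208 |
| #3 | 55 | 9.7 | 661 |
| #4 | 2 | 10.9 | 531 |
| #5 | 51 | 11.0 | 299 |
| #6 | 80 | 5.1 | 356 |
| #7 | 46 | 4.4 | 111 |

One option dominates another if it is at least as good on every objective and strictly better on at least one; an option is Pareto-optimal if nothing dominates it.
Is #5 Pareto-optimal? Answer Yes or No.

#4 vs #5: cost 2≤51, density 10.9≤11.0, yield strength 531≥299 — #4 is at least as good on every objective and strictly better on at least one, so #4 dominates #5.

No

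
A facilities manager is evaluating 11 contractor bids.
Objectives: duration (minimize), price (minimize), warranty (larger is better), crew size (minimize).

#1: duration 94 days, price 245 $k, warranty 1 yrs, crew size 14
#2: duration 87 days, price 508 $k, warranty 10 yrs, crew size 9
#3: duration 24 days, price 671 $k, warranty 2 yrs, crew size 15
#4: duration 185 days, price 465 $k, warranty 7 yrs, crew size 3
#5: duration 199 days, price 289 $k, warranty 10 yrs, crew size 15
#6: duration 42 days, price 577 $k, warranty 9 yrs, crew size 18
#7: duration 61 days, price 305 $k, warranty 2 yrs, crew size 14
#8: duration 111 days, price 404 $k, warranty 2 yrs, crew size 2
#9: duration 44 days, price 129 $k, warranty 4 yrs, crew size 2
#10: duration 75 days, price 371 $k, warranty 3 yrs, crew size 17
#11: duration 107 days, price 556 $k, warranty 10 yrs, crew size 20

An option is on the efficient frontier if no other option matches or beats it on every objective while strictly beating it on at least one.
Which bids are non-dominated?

#2, #3, #4, #5, #6, #9

#1: dominated by #9 (duration 44≤94, price 129≤245, warranty 4≥1, crew size 2≤14).
#2: not dominated.
#3: not dominated (best duration).
#4: not dominated.
#5: not dominated.
#6: not dominated.
#7: dominated by #9 (duration 44≤61, price 129≤305, warranty 4≥2, crew size 2≤14).
#8: dominated by #9 (duration 44≤111, price 129≤404, warranty 4≥2, crew size 2≤2).
#9: not dominated (best price).
#10: dominated by #9 (duration 44≤75, price 129≤371, warranty 4≥3, crew size 2≤17).
#11: dominated by #2 (duration 87≤107, price 508≤556, warranty 10≥10, crew size 9≤20).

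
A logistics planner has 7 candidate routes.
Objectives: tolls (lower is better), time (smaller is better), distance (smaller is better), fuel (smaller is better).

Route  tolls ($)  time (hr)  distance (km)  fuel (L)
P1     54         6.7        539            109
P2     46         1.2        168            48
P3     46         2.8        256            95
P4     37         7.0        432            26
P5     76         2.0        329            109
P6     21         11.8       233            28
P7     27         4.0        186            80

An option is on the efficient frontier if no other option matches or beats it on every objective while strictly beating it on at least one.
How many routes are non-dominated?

4

P1: dominated by P2 (tolls 46≤54, time 1.2≤6.7, distance 168≤539, fuel 48≤109).
P2: not dominated (best time).
P3: dominated by P2 (tolls 46≤46, time 1.2≤2.8, distance 168≤256, fuel 48≤95).
P4: not dominated (best fuel).
P5: dominated by P2 (tolls 46≤76, time 1.2≤2.0, distance 168≤329, fuel 48≤109).
P6: not dominated (best tolls).
P7: not dominated.
Pareto-optimal: P2, P4, P6, P7 → 4.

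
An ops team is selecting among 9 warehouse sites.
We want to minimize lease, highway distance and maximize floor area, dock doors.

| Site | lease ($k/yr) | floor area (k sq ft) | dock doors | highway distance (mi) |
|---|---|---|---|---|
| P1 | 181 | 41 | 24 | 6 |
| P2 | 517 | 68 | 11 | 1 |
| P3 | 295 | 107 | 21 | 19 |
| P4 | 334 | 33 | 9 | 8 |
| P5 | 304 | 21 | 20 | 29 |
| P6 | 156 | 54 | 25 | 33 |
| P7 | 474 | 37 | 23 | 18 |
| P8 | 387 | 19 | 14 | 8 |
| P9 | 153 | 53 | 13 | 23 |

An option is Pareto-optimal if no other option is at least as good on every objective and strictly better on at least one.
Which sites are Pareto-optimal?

P1: not dominated.
P2: not dominated (best highway distance).
P3: not dominated (best floor area).
P4: dominated by P1 (lease 181≤334, floor area 41≥33, dock doors 24≥9, highway distance 6≤8).
P5: dominated by P1 (lease 181≤304, floor area 41≥21, dock doors 24≥20, highway distance 6≤29).
P6: not dominated (best dock doors).
P7: dominated by P1 (lease 181≤474, floor area 41≥37, dock doors 24≥23, highway distance 6≤18).
P8: dominated by P1 (lease 181≤387, floor area 41≥19, dock doors 24≥14, highway distance 6≤8).
P9: not dominated (best lease).

P1, P2, P3, P6, P9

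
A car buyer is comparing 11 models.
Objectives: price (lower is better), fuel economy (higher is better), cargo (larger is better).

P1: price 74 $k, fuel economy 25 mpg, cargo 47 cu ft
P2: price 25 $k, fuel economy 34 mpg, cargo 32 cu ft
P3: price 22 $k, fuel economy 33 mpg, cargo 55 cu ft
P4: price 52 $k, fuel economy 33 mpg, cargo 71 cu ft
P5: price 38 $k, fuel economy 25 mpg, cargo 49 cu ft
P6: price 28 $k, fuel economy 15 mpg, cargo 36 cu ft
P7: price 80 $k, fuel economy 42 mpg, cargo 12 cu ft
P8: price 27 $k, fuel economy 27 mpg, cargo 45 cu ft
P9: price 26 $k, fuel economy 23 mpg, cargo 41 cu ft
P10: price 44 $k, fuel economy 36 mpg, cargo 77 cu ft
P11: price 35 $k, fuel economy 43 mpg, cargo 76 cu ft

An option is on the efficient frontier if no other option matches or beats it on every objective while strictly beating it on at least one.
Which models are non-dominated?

P1: dominated by P3 (price 22≤74, fuel economy 33≥25, cargo 55≥47).
P2: not dominated.
P3: not dominated (best price).
P4: dominated by P10 (price 44≤52, fuel economy 36≥33, cargo 77≥71).
P5: dominated by P3 (price 22≤38, fuel economy 33≥25, cargo 55≥49).
P6: dominated by P3 (price 22≤28, fuel economy 33≥15, cargo 55≥36).
P7: dominated by P11 (price 35≤80, fuel economy 43≥42, cargo 76≥12).
P8: dominated by P3 (price 22≤27, fuel economy 33≥27, cargo 55≥45).
P9: dominated by P3 (price 22≤26, fuel economy 33≥23, cargo 55≥41).
P10: not dominated (best cargo).
P11: not dominated (best fuel economy).

P2, P3, P10, P11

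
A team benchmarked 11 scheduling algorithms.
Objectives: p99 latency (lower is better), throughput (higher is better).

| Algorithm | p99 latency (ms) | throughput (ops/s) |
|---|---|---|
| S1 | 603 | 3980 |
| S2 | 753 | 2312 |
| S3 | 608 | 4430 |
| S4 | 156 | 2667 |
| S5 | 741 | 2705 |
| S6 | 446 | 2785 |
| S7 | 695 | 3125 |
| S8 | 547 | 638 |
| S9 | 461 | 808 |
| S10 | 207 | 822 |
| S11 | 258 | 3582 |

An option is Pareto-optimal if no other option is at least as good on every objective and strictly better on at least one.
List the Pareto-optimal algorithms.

S1, S3, S4, S11

S1: not dominated.
S2: dominated by S1 (p99 latency 603≤753, throughput 3980≥2312).
S3: not dominated (best throughput).
S4: not dominated (best p99 latency).
S5: dominated by S1 (p99 latency 603≤741, throughput 3980≥2705).
S6: dominated by S11 (p99 latency 258≤446, throughput 3582≥2785).
S7: dominated by S1 (p99 latency 603≤695, throughput 3980≥3125).
S8: dominated by S4 (p99 latency 156≤547, throughput 2667≥638).
S9: dominated by S4 (p99 latency 156≤461, throughput 2667≥808).
S10: dominated by S4 (p99 latency 156≤207, throughput 2667≥822).
S11: not dominated.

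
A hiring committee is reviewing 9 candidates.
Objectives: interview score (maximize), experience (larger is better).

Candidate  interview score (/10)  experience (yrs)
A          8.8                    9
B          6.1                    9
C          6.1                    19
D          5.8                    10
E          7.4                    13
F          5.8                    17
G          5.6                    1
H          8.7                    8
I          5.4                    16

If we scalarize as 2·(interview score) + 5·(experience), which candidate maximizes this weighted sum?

C

A: 2·8.8 + 5·9 = 62.6
B: 2·6.1 + 5·9 = 57.2
C: 2·6.1 + 5·19 = 107.2
D: 2·5.8 + 5·10 = 61.6
E: 2·7.4 + 5·13 = 79.8
F: 2·5.8 + 5·17 = 96.6
G: 2·5.6 + 5·1 = 16.2
H: 2·8.7 + 5·8 = 57.4
I: 2·5.4 + 5·16 = 90.8
Highest: C at 107.2.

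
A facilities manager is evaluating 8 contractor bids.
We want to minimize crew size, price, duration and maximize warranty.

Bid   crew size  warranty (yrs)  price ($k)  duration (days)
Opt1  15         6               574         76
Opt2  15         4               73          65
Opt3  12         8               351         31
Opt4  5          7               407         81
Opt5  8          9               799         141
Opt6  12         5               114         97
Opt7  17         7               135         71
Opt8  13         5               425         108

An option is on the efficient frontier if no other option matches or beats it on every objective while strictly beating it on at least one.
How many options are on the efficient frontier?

6

Opt1: dominated by Opt3 (crew size 12≤15, warranty 8≥6, price 351≤574, duration 31≤76).
Opt2: not dominated (best price).
Opt3: not dominated (best duration).
Opt4: not dominated (best crew size).
Opt5: not dominated (best warranty).
Opt6: not dominated.
Opt7: not dominated.
Opt8: dominated by Opt3 (crew size 12≤13, warranty 8≥5, price 351≤425, duration 31≤108).
Pareto-optimal: Opt2, Opt3, Opt4, Opt5, Opt6, Opt7 → 6.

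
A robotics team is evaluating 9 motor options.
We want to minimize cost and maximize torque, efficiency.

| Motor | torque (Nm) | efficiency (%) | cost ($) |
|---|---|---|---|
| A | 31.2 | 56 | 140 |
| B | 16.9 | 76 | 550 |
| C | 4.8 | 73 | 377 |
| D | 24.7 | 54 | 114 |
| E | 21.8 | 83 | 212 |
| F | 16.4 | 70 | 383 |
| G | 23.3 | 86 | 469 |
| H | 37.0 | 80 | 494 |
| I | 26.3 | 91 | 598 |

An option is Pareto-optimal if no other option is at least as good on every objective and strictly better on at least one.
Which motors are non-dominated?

A: not dominated.
B: dominated by E (torque 21.8≥16.9, efficiency 83≥76, cost 212≤550).
C: dominated by E (torque 21.8≥4.8, efficiency 83≥73, cost 212≤377).
D: not dominated (best cost).
E: not dominated.
F: dominated by E (torque 21.8≥16.4, efficiency 83≥70, cost 212≤383).
G: not dominated.
H: not dominated (best torque).
I: not dominated (best efficiency).

A, D, E, G, H, I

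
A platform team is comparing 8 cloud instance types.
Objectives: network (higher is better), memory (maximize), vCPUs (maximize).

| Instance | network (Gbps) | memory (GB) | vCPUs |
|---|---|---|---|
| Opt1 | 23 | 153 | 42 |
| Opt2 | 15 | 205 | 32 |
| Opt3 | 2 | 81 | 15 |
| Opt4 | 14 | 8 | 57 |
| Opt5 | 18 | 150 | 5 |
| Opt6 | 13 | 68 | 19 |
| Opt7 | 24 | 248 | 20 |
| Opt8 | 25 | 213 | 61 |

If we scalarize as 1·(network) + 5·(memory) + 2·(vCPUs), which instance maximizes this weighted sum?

Opt7

Opt1: 1·23 + 5·153 + 2·42 = 872
Opt2: 1·15 + 5·205 + 2·32 = 1104
Opt3: 1·2 + 5·81 + 2·15 = 437
Opt4: 1·14 + 5·8 + 2·57 = 168
Opt5: 1·18 + 5·150 + 2·5 = 778
Opt6: 1·13 + 5·68 + 2·19 = 391
Opt7: 1·24 + 5·248 + 2·20 = 1304
Opt8: 1·25 + 5·213 + 2·61 = 1212
Highest: Opt7 at 1304.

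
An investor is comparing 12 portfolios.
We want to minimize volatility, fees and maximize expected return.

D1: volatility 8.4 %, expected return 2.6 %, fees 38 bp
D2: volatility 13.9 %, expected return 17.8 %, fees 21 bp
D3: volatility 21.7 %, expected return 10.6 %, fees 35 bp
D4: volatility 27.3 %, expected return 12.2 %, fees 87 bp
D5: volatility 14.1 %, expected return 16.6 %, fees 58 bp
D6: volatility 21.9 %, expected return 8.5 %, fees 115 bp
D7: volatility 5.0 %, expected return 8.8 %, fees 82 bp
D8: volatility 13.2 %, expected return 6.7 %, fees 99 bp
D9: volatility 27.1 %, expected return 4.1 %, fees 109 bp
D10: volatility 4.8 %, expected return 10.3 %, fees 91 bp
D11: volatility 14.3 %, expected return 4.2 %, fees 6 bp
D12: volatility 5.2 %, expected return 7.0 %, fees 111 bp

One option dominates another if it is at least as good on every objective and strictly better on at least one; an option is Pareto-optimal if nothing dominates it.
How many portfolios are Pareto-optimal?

5

D1: not dominated.
D2: not dominated (best expected return).
D3: dominated by D2 (volatility 13.9≤21.7, expected return 17.8≥10.6, fees 21≤35).
D4: dominated by D2 (volatility 13.9≤27.3, expected return 17.8≥12.2, fees 21≤87).
D5: dominated by D2 (volatility 13.9≤14.1, expected return 17.8≥16.6, fees 21≤58).
D6: dominated by D2 (volatility 13.9≤21.9, expected return 17.8≥8.5, fees 21≤115).
D7: not dominated.
D8: dominated by D7 (volatility 5.0≤13.2, expected return 8.8≥6.7, fees 82≤99).
D9: dominated by D2 (volatility 13.9≤27.1, expected return 17.8≥4.1, fees 21≤109).
D10: not dominated (best volatility).
D11: not dominated (best fees).
D12: dominated by D7 (volatility 5.0≤5.2, expected return 8.8≥7.0, fees 82≤111).
Pareto-optimal: D1, D2, D7, D10, D11 → 5.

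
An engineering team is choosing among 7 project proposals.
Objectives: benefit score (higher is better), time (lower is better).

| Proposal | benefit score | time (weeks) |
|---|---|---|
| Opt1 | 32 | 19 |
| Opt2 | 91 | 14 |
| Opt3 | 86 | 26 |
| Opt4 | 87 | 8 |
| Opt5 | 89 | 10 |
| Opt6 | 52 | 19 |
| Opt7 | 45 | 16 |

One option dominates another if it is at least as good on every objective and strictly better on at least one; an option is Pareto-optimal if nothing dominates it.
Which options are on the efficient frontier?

Opt1: dominated by Opt2 (benefit score 91≥32, time 14≤19).
Opt2: not dominated (best benefit score).
Opt3: dominated by Opt2 (benefit score 91≥86, time 14≤26).
Opt4: not dominated (best time).
Opt5: not dominated.
Opt6: dominated by Opt2 (benefit score 91≥52, time 14≤19).
Opt7: dominated by Opt2 (benefit score 91≥45, time 14≤16).

Opt2, Opt4, Opt5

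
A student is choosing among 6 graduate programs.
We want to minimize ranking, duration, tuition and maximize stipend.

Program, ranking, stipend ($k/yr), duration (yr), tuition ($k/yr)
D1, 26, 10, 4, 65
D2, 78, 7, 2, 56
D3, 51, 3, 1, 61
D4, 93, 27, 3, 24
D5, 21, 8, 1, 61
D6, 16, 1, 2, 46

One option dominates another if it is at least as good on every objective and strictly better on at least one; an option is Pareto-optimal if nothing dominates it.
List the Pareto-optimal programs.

D1, D2, D4, D5, D6

D1: not dominated.
D2: not dominated.
D3: dominated by D5 (ranking 21≤51, stipend 8≥3, duration 1≤1, tuition 61≤61).
D4: not dominated (best stipend).
D5: not dominated.
D6: not dominated (best ranking).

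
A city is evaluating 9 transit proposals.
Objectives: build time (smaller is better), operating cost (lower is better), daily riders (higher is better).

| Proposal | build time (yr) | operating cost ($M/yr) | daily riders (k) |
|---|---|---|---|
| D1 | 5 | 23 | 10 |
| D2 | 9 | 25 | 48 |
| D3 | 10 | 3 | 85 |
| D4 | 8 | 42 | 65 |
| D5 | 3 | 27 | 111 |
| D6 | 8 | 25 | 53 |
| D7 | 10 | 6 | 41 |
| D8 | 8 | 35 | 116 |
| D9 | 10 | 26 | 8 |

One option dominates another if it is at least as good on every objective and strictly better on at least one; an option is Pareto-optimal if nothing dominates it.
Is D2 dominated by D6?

D6 vs D2: build time 8≤9, operating cost 25≤25, daily riders 53≥48 — D6 is at least as good on every objective with at least one strict improvement.

Yes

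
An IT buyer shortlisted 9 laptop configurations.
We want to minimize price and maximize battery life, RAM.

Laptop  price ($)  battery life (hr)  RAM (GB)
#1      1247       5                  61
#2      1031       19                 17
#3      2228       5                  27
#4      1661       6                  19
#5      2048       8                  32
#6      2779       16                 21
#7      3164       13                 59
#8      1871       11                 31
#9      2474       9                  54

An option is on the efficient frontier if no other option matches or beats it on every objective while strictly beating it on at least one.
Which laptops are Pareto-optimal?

#1: not dominated (best RAM).
#2: not dominated (best price).
#3: dominated by #1 (price 1247≤2228, battery life 5≥5, RAM 61≥27).
#4: not dominated.
#5: not dominated.
#6: not dominated.
#7: not dominated.
#8: not dominated.
#9: not dominated.

#1, #2, #4, #5, #6, #7, #8, #9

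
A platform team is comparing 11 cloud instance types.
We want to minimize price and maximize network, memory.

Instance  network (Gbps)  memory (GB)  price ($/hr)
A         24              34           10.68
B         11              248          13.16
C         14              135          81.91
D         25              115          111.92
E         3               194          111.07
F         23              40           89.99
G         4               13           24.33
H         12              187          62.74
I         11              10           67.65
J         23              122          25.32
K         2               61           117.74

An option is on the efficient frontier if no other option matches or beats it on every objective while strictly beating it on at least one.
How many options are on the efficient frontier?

6

A: not dominated (best price).
B: not dominated (best memory).
C: not dominated.
D: not dominated (best network).
E: dominated by B (network 11≥3, memory 248≥194, price 13.16≤111.07).
F: dominated by J (network 23≥23, memory 122≥40, price 25.32≤89.99).
G: dominated by A (network 24≥4, memory 34≥13, price 10.68≤24.33).
H: not dominated.
I: dominated by A (network 24≥11, memory 34≥10, price 10.68≤67.65).
J: not dominated.
K: dominated by B (network 11≥2, memory 248≥61, price 13.16≤117.74).
Pareto-optimal: A, B, C, D, H, J → 6.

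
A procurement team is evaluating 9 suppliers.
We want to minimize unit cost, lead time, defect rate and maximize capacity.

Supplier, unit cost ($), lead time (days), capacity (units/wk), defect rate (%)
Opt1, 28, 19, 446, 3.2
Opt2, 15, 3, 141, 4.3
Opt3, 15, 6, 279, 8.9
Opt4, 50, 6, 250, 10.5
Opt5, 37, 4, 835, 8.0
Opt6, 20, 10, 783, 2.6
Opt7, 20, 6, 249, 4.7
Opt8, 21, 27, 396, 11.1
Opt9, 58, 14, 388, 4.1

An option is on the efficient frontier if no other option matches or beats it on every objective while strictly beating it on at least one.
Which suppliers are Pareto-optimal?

Opt2, Opt3, Opt5, Opt6, Opt7

Opt1: dominated by Opt6 (unit cost 20≤28, lead time 10≤19, capacity 783≥446, defect rate 2.6≤3.2).
Opt2: not dominated (best lead time).
Opt3: not dominated.
Opt4: dominated by Opt3 (unit cost 15≤50, lead time 6≤6, capacity 279≥250, defect rate 8.9≤10.5).
Opt5: not dominated (best capacity).
Opt6: not dominated (best defect rate).
Opt7: not dominated.
Opt8: dominated by Opt6 (unit cost 20≤21, lead time 10≤27, capacity 783≥396, defect rate 2.6≤11.1).
Opt9: dominated by Opt6 (unit cost 20≤58, lead time 10≤14, capacity 783≥388, defect rate 2.6≤4.1).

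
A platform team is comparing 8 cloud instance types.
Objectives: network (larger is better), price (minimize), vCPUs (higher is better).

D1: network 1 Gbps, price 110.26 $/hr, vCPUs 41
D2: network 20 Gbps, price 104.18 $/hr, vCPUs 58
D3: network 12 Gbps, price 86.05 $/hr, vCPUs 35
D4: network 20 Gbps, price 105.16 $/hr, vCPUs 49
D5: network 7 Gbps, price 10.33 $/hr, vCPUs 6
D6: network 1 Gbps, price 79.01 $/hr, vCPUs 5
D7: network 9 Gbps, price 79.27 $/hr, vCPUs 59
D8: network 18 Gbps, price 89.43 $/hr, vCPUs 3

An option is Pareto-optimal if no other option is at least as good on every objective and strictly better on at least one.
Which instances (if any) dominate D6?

D5

D5: network 7≥1, price 10.33≤79.01, vCPUs 6≥5 — dominates D6.
Others (D1, D2, D3, D4, D7, D8) are each worse than D6 on at least one objective.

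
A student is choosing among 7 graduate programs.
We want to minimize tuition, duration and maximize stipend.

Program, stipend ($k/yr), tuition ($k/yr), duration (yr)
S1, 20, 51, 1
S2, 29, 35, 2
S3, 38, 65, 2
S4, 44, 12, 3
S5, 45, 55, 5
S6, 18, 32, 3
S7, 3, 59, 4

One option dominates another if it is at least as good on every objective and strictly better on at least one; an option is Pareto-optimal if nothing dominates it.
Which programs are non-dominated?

S1, S2, S3, S4, S5

S1: not dominated (best duration).
S2: not dominated.
S3: not dominated.
S4: not dominated (best tuition).
S5: not dominated (best stipend).
S6: dominated by S4 (stipend 44≥18, tuition 12≤32, duration 3≤3).
S7: dominated by S1 (stipend 20≥3, tuition 51≤59, duration 1≤4).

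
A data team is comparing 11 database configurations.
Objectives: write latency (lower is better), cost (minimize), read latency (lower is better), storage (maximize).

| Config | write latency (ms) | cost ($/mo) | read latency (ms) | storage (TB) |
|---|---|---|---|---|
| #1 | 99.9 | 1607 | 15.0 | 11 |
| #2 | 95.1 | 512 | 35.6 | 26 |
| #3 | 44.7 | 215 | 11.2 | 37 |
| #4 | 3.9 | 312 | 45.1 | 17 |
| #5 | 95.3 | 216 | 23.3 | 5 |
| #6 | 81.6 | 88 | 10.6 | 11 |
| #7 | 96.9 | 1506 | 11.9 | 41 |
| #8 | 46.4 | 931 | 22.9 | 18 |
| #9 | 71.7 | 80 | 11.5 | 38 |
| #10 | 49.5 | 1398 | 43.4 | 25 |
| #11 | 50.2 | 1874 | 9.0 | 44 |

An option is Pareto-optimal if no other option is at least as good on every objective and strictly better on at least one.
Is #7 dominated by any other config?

No

#1: worse on write latency (99.9 vs 96.9).
#2: worse on read latency (35.6 vs 11.9).
#3: worse on storage (37 vs 41).
#4: worse on read latency (45.1 vs 11.9).
#5: worse on read latency (23.3 vs 11.9).
#6: worse on storage (11 vs 41).
#8: worse on read latency (22.9 vs 11.9).
#9: worse on storage (38 vs 41).
#10: worse on read latency (43.4 vs 11.9).
#11: worse on cost (1874 vs 1506).
No option is at least as good as #7 on every objective and strictly better on one.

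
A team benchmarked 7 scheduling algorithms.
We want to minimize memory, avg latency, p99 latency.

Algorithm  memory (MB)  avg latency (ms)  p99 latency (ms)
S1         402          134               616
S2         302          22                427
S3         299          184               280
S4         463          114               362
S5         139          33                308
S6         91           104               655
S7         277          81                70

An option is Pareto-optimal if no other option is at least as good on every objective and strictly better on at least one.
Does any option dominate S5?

No

S1: worse on memory (402 vs 139).
S2: worse on memory (302 vs 139).
S3: worse on memory (299 vs 139).
S4: worse on memory (463 vs 139).
S6: worse on avg latency (104 vs 33).
S7: worse on memory (277 vs 139).
No option is at least as good as S5 on every objective and strictly better on one.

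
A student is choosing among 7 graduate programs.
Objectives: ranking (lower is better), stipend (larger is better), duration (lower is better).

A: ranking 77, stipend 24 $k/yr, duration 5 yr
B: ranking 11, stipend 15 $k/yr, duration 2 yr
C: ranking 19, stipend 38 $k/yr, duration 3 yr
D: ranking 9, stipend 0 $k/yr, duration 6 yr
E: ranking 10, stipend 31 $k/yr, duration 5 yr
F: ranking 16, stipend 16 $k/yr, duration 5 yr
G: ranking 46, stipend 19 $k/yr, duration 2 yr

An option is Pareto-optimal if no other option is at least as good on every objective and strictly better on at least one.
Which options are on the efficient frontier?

B, C, D, E, G

A: dominated by C (ranking 19≤77, stipend 38≥24, duration 3≤5).
B: not dominated.
C: not dominated (best stipend).
D: not dominated (best ranking).
E: not dominated.
F: dominated by E (ranking 10≤16, stipend 31≥16, duration 5≤5).
G: not dominated.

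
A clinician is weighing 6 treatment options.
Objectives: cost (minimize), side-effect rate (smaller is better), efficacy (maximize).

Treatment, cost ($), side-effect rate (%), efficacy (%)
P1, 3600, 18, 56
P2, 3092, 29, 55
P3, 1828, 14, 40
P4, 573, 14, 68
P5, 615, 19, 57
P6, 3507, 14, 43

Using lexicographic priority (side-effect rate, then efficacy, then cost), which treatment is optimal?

First minimize side-effect rate: best is 14, kept {P3, P4, P6}.
Then maximize efficacy: best is 68, kept {P4}.

P4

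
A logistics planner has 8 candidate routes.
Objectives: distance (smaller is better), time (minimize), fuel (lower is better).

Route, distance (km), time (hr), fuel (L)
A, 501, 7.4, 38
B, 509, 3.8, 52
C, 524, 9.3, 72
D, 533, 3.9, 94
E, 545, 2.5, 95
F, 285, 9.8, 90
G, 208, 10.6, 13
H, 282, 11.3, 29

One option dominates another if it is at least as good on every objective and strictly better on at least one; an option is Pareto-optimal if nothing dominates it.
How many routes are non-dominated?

5

A: not dominated.
B: not dominated.
C: dominated by A (distance 501≤524, time 7.4≤9.3, fuel 38≤72).
D: dominated by B (distance 509≤533, time 3.8≤3.9, fuel 52≤94).
E: not dominated (best time).
F: not dominated.
G: not dominated (best distance).
H: dominated by G (distance 208≤282, time 10.6≤11.3, fuel 13≤29).
Pareto-optimal: A, B, E, F, G → 5.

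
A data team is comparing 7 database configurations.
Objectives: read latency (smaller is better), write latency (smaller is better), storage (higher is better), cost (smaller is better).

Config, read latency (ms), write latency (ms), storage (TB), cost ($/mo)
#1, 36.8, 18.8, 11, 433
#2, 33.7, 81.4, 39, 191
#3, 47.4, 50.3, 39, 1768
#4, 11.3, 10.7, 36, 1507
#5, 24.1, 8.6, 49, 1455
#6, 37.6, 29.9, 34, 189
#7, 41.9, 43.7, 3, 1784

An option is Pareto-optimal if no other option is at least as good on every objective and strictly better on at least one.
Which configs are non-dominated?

#1, #2, #4, #5, #6

#1: not dominated.
#2: not dominated.
#3: dominated by #5 (read latency 24.1≤47.4, write latency 8.6≤50.3, storage 49≥39, cost 1455≤1768).
#4: not dominated (best read latency).
#5: not dominated (best write latency).
#6: not dominated (best cost).
#7: dominated by #1 (read latency 36.8≤41.9, write latency 18.8≤43.7, storage 11≥3, cost 433≤1784).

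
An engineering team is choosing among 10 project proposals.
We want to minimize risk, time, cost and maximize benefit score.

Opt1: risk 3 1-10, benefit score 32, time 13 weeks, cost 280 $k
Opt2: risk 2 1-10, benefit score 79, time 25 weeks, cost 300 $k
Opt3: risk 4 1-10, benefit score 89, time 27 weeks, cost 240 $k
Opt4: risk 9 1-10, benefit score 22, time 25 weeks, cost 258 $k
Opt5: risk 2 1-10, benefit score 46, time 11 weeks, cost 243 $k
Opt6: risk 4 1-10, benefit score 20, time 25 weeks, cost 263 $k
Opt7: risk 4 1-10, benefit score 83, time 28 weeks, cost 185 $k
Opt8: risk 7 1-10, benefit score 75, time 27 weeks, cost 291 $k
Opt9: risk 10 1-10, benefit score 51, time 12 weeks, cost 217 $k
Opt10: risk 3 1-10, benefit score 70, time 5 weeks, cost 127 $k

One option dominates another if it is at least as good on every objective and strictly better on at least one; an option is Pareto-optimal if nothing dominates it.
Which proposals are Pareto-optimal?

Opt2, Opt3, Opt5, Opt7, Opt10

Opt1: dominated by Opt5 (risk 2≤3, benefit score 46≥32, time 11≤13, cost 243≤280).
Opt2: not dominated.
Opt3: not dominated (best benefit score).
Opt4: dominated by Opt5 (risk 2≤9, benefit score 46≥22, time 11≤25, cost 243≤258).
Opt5: not dominated.
Opt6: dominated by Opt5 (risk 2≤4, benefit score 46≥20, time 11≤25, cost 243≤263).
Opt7: not dominated.
Opt8: dominated by Opt3 (risk 4≤7, benefit score 89≥75, time 27≤27, cost 240≤291).
Opt9: dominated by Opt10 (risk 3≤10, benefit score 70≥51, time 5≤12, cost 127≤217).
Opt10: not dominated (best time).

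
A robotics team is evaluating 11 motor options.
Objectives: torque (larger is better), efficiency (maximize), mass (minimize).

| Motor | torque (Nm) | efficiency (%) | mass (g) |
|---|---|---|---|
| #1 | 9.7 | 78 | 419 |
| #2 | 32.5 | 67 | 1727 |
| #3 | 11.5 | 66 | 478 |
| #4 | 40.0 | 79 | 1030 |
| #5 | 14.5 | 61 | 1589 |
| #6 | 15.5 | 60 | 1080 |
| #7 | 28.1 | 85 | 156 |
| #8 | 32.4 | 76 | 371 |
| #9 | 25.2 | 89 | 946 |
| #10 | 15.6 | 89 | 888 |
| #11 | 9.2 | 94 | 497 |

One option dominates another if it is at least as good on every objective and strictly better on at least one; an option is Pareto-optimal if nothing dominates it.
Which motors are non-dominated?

#1: dominated by #7 (torque 28.1≥9.7, efficiency 85≥78, mass 156≤419).
#2: dominated by #4 (torque 40.0≥32.5, efficiency 79≥67, mass 1030≤1727).
#3: dominated by #7 (torque 28.1≥11.5, efficiency 85≥66, mass 156≤478).
#4: not dominated (best torque).
#5: dominated by #4 (torque 40.0≥14.5, efficiency 79≥61, mass 1030≤1589).
#6: dominated by #4 (torque 40.0≥15.5, efficiency 79≥60, mass 1030≤1080).
#7: not dominated (best mass).
#8: not dominated.
#9: not dominated.
#10: not dominated.
#11: not dominated (best efficiency).

#4, #7, #8, #9, #10, #11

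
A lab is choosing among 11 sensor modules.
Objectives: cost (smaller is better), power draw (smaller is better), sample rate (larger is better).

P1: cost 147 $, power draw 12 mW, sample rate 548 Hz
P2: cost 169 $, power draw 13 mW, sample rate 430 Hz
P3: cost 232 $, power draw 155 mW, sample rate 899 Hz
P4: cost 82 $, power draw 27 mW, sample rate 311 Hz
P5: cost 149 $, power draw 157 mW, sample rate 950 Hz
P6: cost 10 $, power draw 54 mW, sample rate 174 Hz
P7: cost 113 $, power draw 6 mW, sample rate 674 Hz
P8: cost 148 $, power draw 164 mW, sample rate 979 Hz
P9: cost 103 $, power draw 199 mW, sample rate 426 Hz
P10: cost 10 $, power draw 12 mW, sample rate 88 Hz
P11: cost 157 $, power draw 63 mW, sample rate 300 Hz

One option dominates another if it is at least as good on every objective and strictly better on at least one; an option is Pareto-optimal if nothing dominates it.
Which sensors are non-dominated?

P1: dominated by P7 (cost 113≤147, power draw 6≤12, sample rate 674≥548).
P2: dominated by P1 (cost 147≤169, power draw 12≤13, sample rate 548≥430).
P3: not dominated.
P4: not dominated.
P5: not dominated.
P6: not dominated.
P7: not dominated (best power draw).
P8: not dominated (best sample rate).
P9: not dominated.
P10: not dominated.
P11: dominated by P1 (cost 147≤157, power draw 12≤63, sample rate 548≥300).

P3, P4, P5, P6, P7, P8, P9, P10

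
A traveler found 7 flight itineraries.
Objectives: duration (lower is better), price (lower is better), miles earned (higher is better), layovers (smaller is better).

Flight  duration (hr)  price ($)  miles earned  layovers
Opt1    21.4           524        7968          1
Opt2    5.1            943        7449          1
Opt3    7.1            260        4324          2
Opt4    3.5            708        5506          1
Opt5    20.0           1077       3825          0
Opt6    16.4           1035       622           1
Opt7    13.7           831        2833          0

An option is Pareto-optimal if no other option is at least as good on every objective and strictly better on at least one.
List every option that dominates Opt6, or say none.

Opt2: duration 5.1≤16.4, price 943≤1035, miles earned 7449≥622, layovers 1≤1 — dominates Opt6.
Opt4: duration 3.5≤16.4, price 708≤1035, miles earned 5506≥622, layovers 1≤1 — dominates Opt6.
Opt7: duration 13.7≤16.4, price 831≤1035, miles earned 2833≥622, layovers 0≤1 — dominates Opt6.
Others (Opt1, Opt3, Opt5) are each worse than Opt6 on at least one objective.

Opt2, Opt4, Opt7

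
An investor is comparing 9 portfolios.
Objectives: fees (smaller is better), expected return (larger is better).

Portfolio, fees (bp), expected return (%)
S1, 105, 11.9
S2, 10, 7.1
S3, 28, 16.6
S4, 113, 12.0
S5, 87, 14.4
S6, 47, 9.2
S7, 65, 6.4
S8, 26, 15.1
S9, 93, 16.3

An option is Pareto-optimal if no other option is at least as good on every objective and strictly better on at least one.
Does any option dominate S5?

Yes

S3 vs S5: fees 28≤87, expected return 16.6≥14.4 — S3 is at least as good on every objective and strictly better on at least one, so S3 dominates S5.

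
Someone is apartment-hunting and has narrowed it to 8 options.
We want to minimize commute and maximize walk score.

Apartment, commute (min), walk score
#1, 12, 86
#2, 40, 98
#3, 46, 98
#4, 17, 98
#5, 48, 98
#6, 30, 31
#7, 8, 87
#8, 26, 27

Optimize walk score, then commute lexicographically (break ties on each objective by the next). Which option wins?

#4

First maximize walk score: best is 98, kept {#2, #3, #4, #5}.
Then minimize commute: best is 17, kept {#4}.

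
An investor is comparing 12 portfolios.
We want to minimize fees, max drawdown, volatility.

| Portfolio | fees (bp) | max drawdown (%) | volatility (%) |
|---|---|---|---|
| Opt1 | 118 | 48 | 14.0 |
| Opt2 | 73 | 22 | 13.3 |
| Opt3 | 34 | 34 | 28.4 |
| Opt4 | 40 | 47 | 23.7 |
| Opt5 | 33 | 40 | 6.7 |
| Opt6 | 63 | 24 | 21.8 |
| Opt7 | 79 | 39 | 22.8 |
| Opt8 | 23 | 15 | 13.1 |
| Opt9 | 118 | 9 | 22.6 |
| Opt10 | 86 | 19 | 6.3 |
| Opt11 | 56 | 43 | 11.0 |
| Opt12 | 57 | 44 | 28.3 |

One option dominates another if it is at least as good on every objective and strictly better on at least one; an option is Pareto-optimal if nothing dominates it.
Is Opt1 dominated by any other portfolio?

Yes

Opt2 vs Opt1: fees 73≤118, max drawdown 22≤48, volatility 13.3≤14.0 — Opt2 is at least as good on every objective and strictly better on at least one, so Opt2 dominates Opt1.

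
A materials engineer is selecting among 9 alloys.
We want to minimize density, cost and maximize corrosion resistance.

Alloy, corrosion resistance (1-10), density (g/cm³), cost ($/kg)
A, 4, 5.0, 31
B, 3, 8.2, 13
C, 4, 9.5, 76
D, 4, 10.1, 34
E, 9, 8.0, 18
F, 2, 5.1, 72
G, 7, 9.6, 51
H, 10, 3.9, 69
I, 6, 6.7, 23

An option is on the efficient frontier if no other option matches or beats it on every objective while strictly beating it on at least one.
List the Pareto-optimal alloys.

A: not dominated.
B: not dominated (best cost).
C: dominated by A (corrosion resistance 4≥4, density 5.0≤9.5, cost 31≤76).
D: dominated by A (corrosion resistance 4≥4, density 5.0≤10.1, cost 31≤34).
E: not dominated.
F: dominated by A (corrosion resistance 4≥2, density 5.0≤5.1, cost 31≤72).
G: dominated by E (corrosion resistance 9≥7, density 8.0≤9.6, cost 18≤51).
H: not dominated (best corrosion resistance).
I: not dominated.

A, B, E, H, I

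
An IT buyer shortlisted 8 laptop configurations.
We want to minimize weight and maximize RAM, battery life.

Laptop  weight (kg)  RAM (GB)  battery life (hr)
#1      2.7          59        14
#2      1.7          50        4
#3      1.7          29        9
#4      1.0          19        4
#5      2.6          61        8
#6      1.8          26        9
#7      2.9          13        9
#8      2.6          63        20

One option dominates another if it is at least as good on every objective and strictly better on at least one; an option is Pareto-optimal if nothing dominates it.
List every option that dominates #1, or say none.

#8: weight 2.6≤2.7, RAM 63≥59, battery life 20≥14 — dominates #1.
Others (#2, #3, #4, #5, #6, #7) are each worse than #1 on at least one objective.

#8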